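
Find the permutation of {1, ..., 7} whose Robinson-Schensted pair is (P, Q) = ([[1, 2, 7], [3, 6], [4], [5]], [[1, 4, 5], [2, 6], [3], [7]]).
5 4 1 6 7 3 2

Reverse the RSK construction: for i from n down to 1, find the cell of Q containing i, remove the entry at that cell from P, and reverse-bump it up through P; the value ejected from row 1 is w(i).

Step i=7: Q has 7 at row 4, column 1; remove 5 from row 4 of P and reverse-bump: 5 enters row 3 and ejects 4; 4 enters row 2 and ejects 3; 3 enters row 1 and ejects 2. So w(7) = 2. P is now [[1, 3, 7], [4, 6], [5]].
Step i=6: Q has 6 at row 2, column 2; remove 6 from row 2 of P and reverse-bump: 6 enters row 1 and ejects 3. So w(6) = 3. P is now [[1, 6, 7], [4], [5]].
Step i=5: Q has 5 at row 1, column 3; remove that cell from P, ejecting 7. So w(5) = 7. P is now [[1, 6], [4], [5]].
Step i=4: Q has 4 at row 1, column 2; remove that cell from P, ejecting 6. So w(4) = 6. P is now [[1], [4], [5]].
Step i=3: Q has 3 at row 3, column 1; remove 5 from row 3 of P and reverse-bump: 5 enters row 2 and ejects 4; 4 enters row 1 and ejects 1. So w(3) = 1. P is now [[4], [5]].
Step i=2: Q has 2 at row 2, column 1; remove 5 from row 2 of P and reverse-bump: 5 enters row 1 and ejects 4. So w(2) = 4. P is now [[5]].
Step i=1: Q has 1 at row 1, column 1; remove that cell from P, ejecting 5. So w(1) = 5. P is now [].

So w = 5 4 1 6 7 3 2.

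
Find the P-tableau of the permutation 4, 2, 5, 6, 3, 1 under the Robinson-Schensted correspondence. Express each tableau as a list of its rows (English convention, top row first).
P = [[1, 3, 6], [2, 5], [4]]

After inserting 4: P = [[4]].
After inserting 2: P = [[2], [4]].
After inserting 5: P = [[2, 5], [4]].
After inserting 6: P = [[2, 5, 6], [4]].
After inserting 3: P = [[2, 3, 6], [4, 5]].
After inserting 1: P = [[1, 3, 6], [2, 5], [4]].

So P = [[1, 3, 6], [2, 5], [4]].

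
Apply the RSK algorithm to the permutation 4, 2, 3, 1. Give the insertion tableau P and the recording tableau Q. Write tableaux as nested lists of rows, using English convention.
P = [[1, 3], [2], [4]], Q = [[1, 3], [2], [4]]

Insert each entry of the permutation into P by Schensted row insertion, recording in Q the position of each new cell.

Insert 4: appended to row 1. P = [[4]].
Insert 2: 2 bumps 4 from row 1; 4 starts row 2. P = [[2], [4]].
Insert 3: appended to row 1. P = [[2, 3], [4]].
Insert 1: 1 bumps 2 from row 1; 2 bumps 4 from row 2; 4 starts row 3. P = [[1, 3], [2], [4]].

So P = [[1, 3], [2], [4]], Q = [[1, 3], [2], [4]].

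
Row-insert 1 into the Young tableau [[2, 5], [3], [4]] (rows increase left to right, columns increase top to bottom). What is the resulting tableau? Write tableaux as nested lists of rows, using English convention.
[[1, 5], [2], [3], [4]]

In row 1, 1 replaces 2 (the leftmost entry greater than 1); 2 is bumped to row 2. In row 2, 2 replaces 3 (the leftmost entry greater than 2); 3 is bumped to row 3. In row 3, 3 replaces 4 (the leftmost entry greater than 3); 4 is bumped to row 4. 4 starts a new row 4. The new tableau is [[1, 5], [2], [3], [4]].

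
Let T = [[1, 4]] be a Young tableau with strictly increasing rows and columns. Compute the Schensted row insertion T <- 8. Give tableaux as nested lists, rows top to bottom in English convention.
[[1, 4, 8]]

8 is larger than every entry of row 1, so it is appended to row 1. The new tableau is [[1, 4, 8]].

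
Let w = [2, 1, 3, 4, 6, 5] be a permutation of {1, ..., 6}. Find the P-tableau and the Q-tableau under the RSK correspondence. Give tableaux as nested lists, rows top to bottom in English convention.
Insert each entry of the permutation into P by Schensted row insertion, recording in Q the position of each new cell.

Insert 2: appended to row 1. P = [[2]].
Insert 1: 1 bumps 2 from row 1; 2 starts row 2. P = [[1], [2]].
Insert 3: appended to row 1. P = [[1, 3], [2]].
Insert 4: appended to row 1. P = [[1, 3, 4], [2]].
Insert 6: appended to row 1. P = [[1, 3, 4, 6], [2]].
Insert 5: 5 bumps 6 from row 1; 6 appends to row 2. P = [[1, 3, 4, 5], [2, 6]].

So P = [[1, 3, 4, 5], [2, 6]], Q = [[1, 3, 4, 5], [2, 6]].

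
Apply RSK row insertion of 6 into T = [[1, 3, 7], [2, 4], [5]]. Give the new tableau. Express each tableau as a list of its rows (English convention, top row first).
In row 1, 6 replaces 7 (the leftmost entry greater than 6); 7 is bumped to row 2. 7 is appended to row 2. The new tableau is [[1, 3, 6], [2, 4, 7], [5]].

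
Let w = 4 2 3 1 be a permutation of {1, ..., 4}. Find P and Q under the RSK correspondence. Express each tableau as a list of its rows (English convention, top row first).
Insert each entry of the permutation into P by Schensted row insertion, recording in Q the position of each new cell.

After inserting 4: P = [[4]].
After inserting 2: P = [[2], [4]].
After inserting 3: P = [[2, 3], [4]].
After inserting 1: P = [[1, 3], [2], [4]].

So P = [[1, 3], [2], [4]], Q = [[1, 3], [2], [4]].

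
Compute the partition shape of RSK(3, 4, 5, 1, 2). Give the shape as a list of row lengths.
Row-insert each entry into an empty tableau.

After inserting 3: P = [[3]].
After inserting 4: P = [[3, 4]].
After inserting 5: P = [[3, 4, 5]].
After inserting 1: P = [[1, 4, 5], [3]].
After inserting 2: P = [[1, 2, 5], [3, 4]].

The final insertion tableau P = [[1, 2, 5], [3, 4]] has shape [3, 2].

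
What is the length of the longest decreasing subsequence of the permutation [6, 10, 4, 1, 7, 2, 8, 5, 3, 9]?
4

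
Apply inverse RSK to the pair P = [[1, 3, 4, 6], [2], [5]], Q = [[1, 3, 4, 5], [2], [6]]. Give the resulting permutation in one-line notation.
Reverse the RSK construction: for i from n down to 1, find the cell of Q containing i, remove the entry at that cell from P, and reverse-bump it up through P; the value ejected from row 1 is w(i).

Step i=6: Q has 6 at row 3, column 1; remove 5 from row 3 of P and reverse-bump: 5 enters row 2 and ejects 2; 2 enters row 1 and ejects 1. So w(6) = 1. P is now [[2, 3, 4, 6], [5]].
Step i=5: Q has 5 at row 1, column 4; remove that cell from P, ejecting 6. So w(5) = 6. P is now [[2, 3, 4], [5]].
Step i=4: Q has 4 at row 1, column 3; remove that cell from P, ejecting 4. So w(4) = 4. P is now [[2, 3], [5]].
Step i=3: Q has 3 at row 1, column 2; remove that cell from P, ejecting 3. So w(3) = 3. P is now [[2], [5]].
Step i=2: Q has 2 at row 2, column 1; remove 5 from row 2 of P and reverse-bump: 5 enters row 1 and ejects 2. So w(2) = 2. P is now [[5]].
Step i=1: Q has 1 at row 1, column 1; remove that cell from P, ejecting 5. So w(1) = 5. P is now [].

So w = 5 2 3 4 6 1.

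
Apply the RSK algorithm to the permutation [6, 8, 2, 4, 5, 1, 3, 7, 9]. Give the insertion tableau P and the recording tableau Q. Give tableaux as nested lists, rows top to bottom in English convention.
P = [[1, 3, 5, 7, 9], [2, 4], [6, 8]], Q = [[1, 2, 5, 8, 9], [3, 4], [6, 7]]

Insert each entry of the permutation into P by Schensted row insertion, recording in Q the position of each new cell.

Insert 6: appended to row 1. P = [[6]].
Insert 8: appended to row 1. P = [[6, 8]].
Insert 2: 2 bumps 6 from row 1; 6 starts row 2. P = [[2, 8], [6]].
Insert 4: 4 bumps 8 from row 1; 8 appends to row 2. P = [[2, 4], [6, 8]].
Insert 5: appended to row 1. P = [[2, 4, 5], [6, 8]].
Insert 1: 1 bumps 2 from row 1; 2 bumps 6 from row 2; 6 starts row 3. P = [[1, 4, 5], [2, 8], [6]].
Insert 3: 3 bumps 4 from row 1; 4 bumps 8 from row 2; 8 appends to row 3. P = [[1, 3, 5], [2, 4], [6, 8]].
Insert 7: appended to row 1. P = [[1, 3, 5, 7], [2, 4], [6, 8]].
Insert 9: appended to row 1. P = [[1, 3, 5, 7, 9], [2, 4], [6, 8]].

So P = [[1, 3, 5, 7, 9], [2, 4], [6, 8]], Q = [[1, 2, 5, 8, 9], [3, 4], [6, 7]].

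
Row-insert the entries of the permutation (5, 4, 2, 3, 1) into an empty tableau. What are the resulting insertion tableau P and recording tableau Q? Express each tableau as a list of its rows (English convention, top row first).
Insert each entry of the permutation into P by Schensted row insertion, recording in Q the position of each new cell.

Insert 5: appended to row 1. P = [[5]].
Insert 4: 4 bumps 5 from row 1; 5 starts row 2. P = [[4], [5]].
Insert 2: 2 bumps 4 from row 1; 4 bumps 5 from row 2; 5 starts row 3. P = [[2], [4], [5]].
Insert 3: appended to row 1. P = [[2, 3], [4], [5]].
Insert 1: 1 bumps 2 from row 1; 2 bumps 4 from row 2; 4 bumps 5 from row 3; 5 starts row 4. P = [[1, 3], [2], [4], [5]].

So P = [[1, 3], [2], [4], [5]], Q = [[1, 4], [2], [3], [5]].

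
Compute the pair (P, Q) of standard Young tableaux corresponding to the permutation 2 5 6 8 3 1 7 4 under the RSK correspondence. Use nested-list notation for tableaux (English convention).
P = [[1, 3, 4, 7], [2, 6], [5, 8]], Q = [[1, 2, 3, 4], [5, 7], [6, 8]]

Insert each entry of the permutation into P by Schensted row insertion, recording in Q the position of each new cell.

After inserting 2: P = [[2]].
After inserting 5: P = [[2, 5]].
After inserting 6: P = [[2, 5, 6]].
After inserting 8: P = [[2, 5, 6, 8]].
After inserting 3: P = [[2, 3, 6, 8], [5]].
After inserting 1: P = [[1, 3, 6, 8], [2], [5]].
After inserting 7: P = [[1, 3, 6, 7], [2, 8], [5]].
After inserting 4: P = [[1, 3, 4, 7], [2, 6], [5, 8]].

So P = [[1, 3, 4, 7], [2, 6], [5, 8]], Q = [[1, 2, 3, 4], [5, 7], [6, 8]].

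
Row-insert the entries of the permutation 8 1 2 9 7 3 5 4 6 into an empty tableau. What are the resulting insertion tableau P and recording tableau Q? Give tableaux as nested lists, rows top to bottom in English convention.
P = [[1, 2, 3, 4, 6], [5, 9], [7], [8]], Q = [[1, 3, 4, 7, 9], [2, 5], [6], [8]]

Insert each entry of the permutation into P by Schensted row insertion, recording in Q the position of each new cell.

After inserting 8: P = [[8]].
After inserting 1: P = [[1], [8]].
After inserting 2: P = [[1, 2], [8]].
After inserting 9: P = [[1, 2, 9], [8]].
After inserting 7: P = [[1, 2, 7], [8, 9]].
After inserting 3: P = [[1, 2, 3], [7, 9], [8]].
After inserting 5: P = [[1, 2, 3, 5], [7, 9], [8]].
After inserting 4: P = [[1, 2, 3, 4], [5, 9], [7], [8]].
After inserting 6: P = [[1, 2, 3, 4, 6], [5, 9], [7], [8]].

So P = [[1, 2, 3, 4, 6], [5, 9], [7], [8]], Q = [[1, 3, 4, 7, 9], [2, 5], [6], [8]].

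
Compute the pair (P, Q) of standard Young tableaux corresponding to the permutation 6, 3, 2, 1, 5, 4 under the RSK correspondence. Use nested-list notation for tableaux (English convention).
Insert each entry of the permutation into P by Schensted row insertion, recording in Q the position of each new cell.

Insert 6: appended to row 1. P = [[6]].
Insert 3: 3 bumps 6 from row 1; 6 starts row 2. P = [[3], [6]].
Insert 2: 2 bumps 3 from row 1; 3 bumps 6 from row 2; 6 starts row 3. P = [[2], [3], [6]].
Insert 1: 1 bumps 2 from row 1; 2 bumps 3 from row 2; 3 bumps 6 from row 3; 6 starts row 4. P = [[1], [2], [3], [6]].
Insert 5: appended to row 1. P = [[1, 5], [2], [3], [6]].
Insert 4: 4 bumps 5 from row 1; 5 appends to row 2. P = [[1, 4], [2, 5], [3], [6]].

So P = [[1, 4], [2, 5], [3], [6]], Q = [[1, 5], [2, 6], [3], [4]].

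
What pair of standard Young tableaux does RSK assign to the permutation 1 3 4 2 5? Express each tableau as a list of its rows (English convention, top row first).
P = [[1, 2, 4, 5], [3]], Q = [[1, 2, 3, 5], [4]]

Insert each entry of the permutation into P by Schensted row insertion, recording in Q the position of each new cell.

Insert 1: appended to row 1. P = [[1]].
Insert 3: appended to row 1. P = [[1, 3]].
Insert 4: appended to row 1. P = [[1, 3, 4]].
Insert 2: 2 bumps 3 from row 1; 3 starts row 2. P = [[1, 2, 4], [3]].
Insert 5: appended to row 1. P = [[1, 2, 4, 5], [3]].

So P = [[1, 2, 4, 5], [3]], Q = [[1, 2, 3, 5], [4]].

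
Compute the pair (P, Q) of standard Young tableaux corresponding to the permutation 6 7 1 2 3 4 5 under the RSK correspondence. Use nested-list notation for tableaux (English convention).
P = [[1, 2, 3, 4, 5], [6, 7]], Q = [[1, 2, 5, 6, 7], [3, 4]]

Insert each entry of the permutation into P by Schensted row insertion, recording in Q the position of each new cell.

After inserting 6: P = [[6]].
After inserting 7: P = [[6, 7]].
After inserting 1: P = [[1, 7], [6]].
After inserting 2: P = [[1, 2], [6, 7]].
After inserting 3: P = [[1, 2, 3], [6, 7]].
After inserting 4: P = [[1, 2, 3, 4], [6, 7]].
After inserting 5: P = [[1, 2, 3, 4, 5], [6, 7]].

So P = [[1, 2, 3, 4, 5], [6, 7]], Q = [[1, 2, 5, 6, 7], [3, 4]].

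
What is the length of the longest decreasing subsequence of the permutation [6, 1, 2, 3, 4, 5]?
2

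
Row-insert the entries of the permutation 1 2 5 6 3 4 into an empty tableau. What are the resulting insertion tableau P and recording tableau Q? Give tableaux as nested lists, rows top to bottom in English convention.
Insert each entry of the permutation into P by Schensted row insertion, recording in Q the position of each new cell.

Insert 1: appended to row 1. P = [[1]].
Insert 2: appended to row 1. P = [[1, 2]].
Insert 5: appended to row 1. P = [[1, 2, 5]].
Insert 6: appended to row 1. P = [[1, 2, 5, 6]].
Insert 3: 3 bumps 5 from row 1; 5 starts row 2. P = [[1, 2, 3, 6], [5]].
Insert 4: 4 bumps 6 from row 1; 6 appends to row 2. P = [[1, 2, 3, 4], [5, 6]].

So P = [[1, 2, 3, 4], [5, 6]], Q = [[1, 2, 3, 4], [5, 6]].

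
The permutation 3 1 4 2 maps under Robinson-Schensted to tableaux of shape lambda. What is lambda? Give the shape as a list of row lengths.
RSK row insertion gives P = [[1, 2], [3, 4]], which has shape [2, 2].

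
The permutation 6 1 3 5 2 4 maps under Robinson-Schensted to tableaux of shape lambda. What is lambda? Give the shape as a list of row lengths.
[3, 2, 1]

Row-insert each entry into an empty tableau.

After inserting 6: P = [[6]].
After inserting 1: P = [[1], [6]].
After inserting 3: P = [[1, 3], [6]].
After inserting 5: P = [[1, 3, 5], [6]].
After inserting 2: P = [[1, 2, 5], [3], [6]].
After inserting 4: P = [[1, 2, 4], [3, 5], [6]].

The final insertion tableau P = [[1, 2, 4], [3, 5], [6]] has shape [3, 2, 1].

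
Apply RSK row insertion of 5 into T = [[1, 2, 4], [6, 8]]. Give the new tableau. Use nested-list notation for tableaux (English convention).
[[1, 2, 4, 5], [6, 8]]

5 is larger than every entry of row 1, so it is appended to row 1. The new tableau is [[1, 2, 4, 5], [6, 8]].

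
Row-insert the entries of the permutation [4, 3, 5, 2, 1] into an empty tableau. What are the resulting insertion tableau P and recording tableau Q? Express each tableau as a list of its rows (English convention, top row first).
Insert each entry of the permutation into P by Schensted row insertion, recording in Q the position of each new cell.

Insert 4: appended to row 1. P = [[4]].
Insert 3: 3 bumps 4 from row 1; 4 starts row 2. P = [[3], [4]].
Insert 5: appended to row 1. P = [[3, 5], [4]].
Insert 2: 2 bumps 3 from row 1; 3 bumps 4 from row 2; 4 starts row 3. P = [[2, 5], [3], [4]].
Insert 1: 1 bumps 2 from row 1; 2 bumps 3 from row 2; 3 bumps 4 from row 3; 4 starts row 4. P = [[1, 5], [2], [3], [4]].

So P = [[1, 5], [2], [3], [4]], Q = [[1, 3], [2], [4], [5]].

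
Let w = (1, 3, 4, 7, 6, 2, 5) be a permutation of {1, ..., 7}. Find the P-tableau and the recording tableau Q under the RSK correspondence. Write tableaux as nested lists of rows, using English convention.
P = [[1, 2, 4, 5], [3, 6], [7]], Q = [[1, 2, 3, 4], [5, 7], [6]]

Insert each entry of the permutation into P by Schensted row insertion, recording in Q the position of each new cell.

After inserting 1: P = [[1]].
After inserting 3: P = [[1, 3]].
After inserting 4: P = [[1, 3, 4]].
After inserting 7: P = [[1, 3, 4, 7]].
After inserting 6: P = [[1, 3, 4, 6], [7]].
After inserting 2: P = [[1, 2, 4, 6], [3], [7]].
After inserting 5: P = [[1, 2, 4, 5], [3, 6], [7]].

So P = [[1, 2, 4, 5], [3, 6], [7]], Q = [[1, 2, 3, 4], [5, 7], [6]].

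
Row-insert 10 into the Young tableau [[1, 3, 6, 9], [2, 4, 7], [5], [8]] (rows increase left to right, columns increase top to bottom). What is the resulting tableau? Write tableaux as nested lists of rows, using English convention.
[[1, 3, 6, 9, 10], [2, 4, 7], [5], [8]]

10 is larger than every entry of row 1, so it is appended to row 1. The new tableau is [[1, 3, 6, 9, 10], [2, 4, 7], [5], [8]].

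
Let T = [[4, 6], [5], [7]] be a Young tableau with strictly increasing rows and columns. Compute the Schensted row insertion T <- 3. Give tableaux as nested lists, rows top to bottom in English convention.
In row 1, 3 replaces 4 (the leftmost entry greater than 3); 4 is bumped to row 2. In row 2, 4 replaces 5 (the leftmost entry greater than 4); 5 is bumped to row 3. In row 3, 5 replaces 7 (the leftmost entry greater than 5); 7 is bumped to row 4. 7 starts a new row 4. The new tableau is [[3, 6], [4], [5], [7]].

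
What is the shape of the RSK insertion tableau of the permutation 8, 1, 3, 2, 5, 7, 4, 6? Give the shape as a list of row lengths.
[4, 3, 1]

RSK row insertion gives P = [[1, 2, 4, 6], [3, 5, 7], [8]], which has shape [4, 3, 1].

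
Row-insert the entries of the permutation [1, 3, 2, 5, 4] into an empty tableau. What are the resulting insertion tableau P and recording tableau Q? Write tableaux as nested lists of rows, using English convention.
Insert each entry of the permutation into P by Schensted row insertion, recording in Q the position of each new cell.

Insert 1: appended to row 1. P = [[1]], Q = [[1]].
Insert 3: appended to row 1. P = [[1, 3]], Q = [[1, 2]].
Insert 2: 2 bumps 3 from row 1; 3 starts row 2. P = [[1, 2], [3]], Q = [[1, 2], [3]].
Insert 5: appended to row 1. P = [[1, 2, 5], [3]], Q = [[1, 2, 4], [3]].
Insert 4: 4 bumps 5 from row 1; 5 appends to row 2. P = [[1, 2, 4], [3, 5]], Q = [[1, 2, 4], [3, 5]].

So P = [[1, 2, 4], [3, 5]], Q = [[1, 2, 4], [3, 5]].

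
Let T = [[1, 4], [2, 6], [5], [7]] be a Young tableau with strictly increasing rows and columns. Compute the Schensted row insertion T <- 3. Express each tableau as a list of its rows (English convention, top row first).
In row 1, 3 replaces 4 (the leftmost entry greater than 3); 4 is bumped to row 2. In row 2, 4 replaces 6 (the leftmost entry greater than 4); 6 is bumped to row 3. 6 is appended to row 3. The new tableau is [[1, 3], [2, 4], [5, 6], [7]].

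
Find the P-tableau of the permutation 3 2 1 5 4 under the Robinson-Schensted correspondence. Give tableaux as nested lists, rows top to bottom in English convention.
Insert 3: appended to row 1. P = [[3]].
Insert 2: 2 bumps 3 from row 1; 3 starts row 2. P = [[2], [3]].
Insert 1: 1 bumps 2 from row 1; 2 bumps 3 from row 2; 3 starts row 3. P = [[1], [2], [3]].
Insert 5: appended to row 1. P = [[1, 5], [2], [3]].
Insert 4: 4 bumps 5 from row 1; 5 appends to row 2. P = [[1, 4], [2, 5], [3]].

So P = [[1, 4], [2, 5], [3]].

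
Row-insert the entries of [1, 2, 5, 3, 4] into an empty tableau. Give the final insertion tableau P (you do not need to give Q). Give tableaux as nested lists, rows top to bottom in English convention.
P = [[1, 2, 3, 4], [5]]

After inserting 1: P = [[1]].
After inserting 2: P = [[1, 2]].
After inserting 5: P = [[1, 2, 5]].
After inserting 3: P = [[1, 2, 3], [5]].
After inserting 4: P = [[1, 2, 3, 4], [5]].

So P = [[1, 2, 3, 4], [5]].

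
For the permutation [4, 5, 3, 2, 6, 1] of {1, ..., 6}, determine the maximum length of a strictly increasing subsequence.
3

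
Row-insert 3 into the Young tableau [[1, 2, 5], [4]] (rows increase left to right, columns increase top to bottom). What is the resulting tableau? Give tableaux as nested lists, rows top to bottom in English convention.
[[1, 2, 3], [4, 5]]

In row 1, 3 replaces 5 (the leftmost entry greater than 3); 5 is bumped to row 2. 5 is appended to row 2. The new tableau is [[1, 2, 3], [4, 5]].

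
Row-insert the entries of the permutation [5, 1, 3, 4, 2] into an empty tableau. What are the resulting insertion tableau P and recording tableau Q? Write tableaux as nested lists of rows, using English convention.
P = [[1, 2, 4], [3], [5]], Q = [[1, 3, 4], [2], [5]]

Insert each entry of the permutation into P by Schensted row insertion, recording in Q the position of each new cell.

Insert 5: appended to row 1. P = [[5]], Q = [[1]].
Insert 1: 1 bumps 5 from row 1; 5 starts row 2. P = [[1], [5]], Q = [[1], [2]].
Insert 3: appended to row 1. P = [[1, 3], [5]], Q = [[1, 3], [2]].
Insert 4: appended to row 1. P = [[1, 3, 4], [5]], Q = [[1, 3, 4], [2]].
Insert 2: 2 bumps 3 from row 1; 3 bumps 5 from row 2; 5 starts row 3. P = [[1, 2, 4], [3], [5]], Q = [[1, 3, 4], [2], [5]].

So P = [[1, 2, 4], [3], [5]], Q = [[1, 3, 4], [2], [5]].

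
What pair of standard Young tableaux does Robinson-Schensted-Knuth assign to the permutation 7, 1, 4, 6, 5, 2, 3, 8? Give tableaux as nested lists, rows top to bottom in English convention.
Insert each entry of the permutation into P by Schensted row insertion, recording in Q the position of each new cell.

Insert 7: appended to row 1. P = [[7]], Q = [[1]].
Insert 1: 1 bumps 7 from row 1; 7 starts row 2. P = [[1], [7]], Q = [[1], [2]].
Insert 4: appended to row 1. P = [[1, 4], [7]], Q = [[1, 3], [2]].
Insert 6: appended to row 1. P = [[1, 4, 6], [7]], Q = [[1, 3, 4], [2]].
Insert 5: 5 bumps 6 from row 1; 6 bumps 7 from row 2; 7 starts row 3. P = [[1, 4, 5], [6], [7]], Q = [[1, 3, 4], [2], [5]].
Insert 2: 2 bumps 4 from row 1; 4 bumps 6 from row 2; 6 bumps 7 from row 3; 7 starts row 4. P = [[1, 2, 5], [4], [6], [7]], Q = [[1, 3, 4], [2], [5], [6]].
Insert 3: 3 bumps 5 from row 1; 5 appends to row 2. P = [[1, 2, 3], [4, 5], [6], [7]], Q = [[1, 3, 4], [2, 7], [5], [6]].
Insert 8: appended to row 1. P = [[1, 2, 3, 8], [4, 5], [6], [7]], Q = [[1, 3, 4, 8], [2, 7], [5], [6]].

So P = [[1, 2, 3, 8], [4, 5], [6], [7]], Q = [[1, 3, 4, 8], [2, 7], [5], [6]].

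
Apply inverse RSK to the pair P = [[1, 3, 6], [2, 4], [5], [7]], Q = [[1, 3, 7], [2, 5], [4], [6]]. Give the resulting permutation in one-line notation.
Reverse the RSK construction: for i from n down to 1, find the cell of Q containing i, remove the entry at that cell from P, and reverse-bump it up through P; the value ejected from row 1 is w(i).

Step i=7: Q has 7 at row 1, column 3; remove that cell from P, ejecting 6. So w(7) = 6. P is now [[1, 3], [2, 4], [5], [7]].
Step i=6: Q has 6 at row 4, column 1; remove 7 from row 4 of P and reverse-bump: 7 enters row 3 and ejects 5; 5 enters row 2 and ejects 4; 4 enters row 1 and ejects 3. So w(6) = 3. P is now [[1, 4], [2, 5], [7]].
Step i=5: Q has 5 at row 2, column 2; remove 5 from row 2 of P and reverse-bump: 5 enters row 1 and ejects 4. So w(5) = 4. P is now [[1, 5], [2], [7]].
Step i=4: Q has 4 at row 3, column 1; remove 7 from row 3 of P and reverse-bump: 7 enters row 2 and ejects 2; 2 enters row 1 and ejects 1. So w(4) = 1. P is now [[2, 5], [7]].
Step i=3: Q has 3 at row 1, column 2; remove that cell from P, ejecting 5. So w(3) = 5. P is now [[2], [7]].
Step i=2: Q has 2 at row 2, column 1; remove 7 from row 2 of P and reverse-bump: 7 enters row 1 and ejects 2. So w(2) = 2. P is now [[7]].
Step i=1: Q has 1 at row 1, column 1; remove that cell from P, ejecting 7. So w(1) = 7. P is now [].

So w = 7 2 5 1 4 3 6.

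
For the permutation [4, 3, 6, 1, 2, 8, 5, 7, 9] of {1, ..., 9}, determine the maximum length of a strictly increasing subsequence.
5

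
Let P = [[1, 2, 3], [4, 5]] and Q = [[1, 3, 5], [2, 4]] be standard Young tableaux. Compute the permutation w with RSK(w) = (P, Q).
4 1 5 2 3

Reverse RSK: for i = n, n-1, ..., 1, locate i in Q, remove the corresponding corner cell from P, and reverse-bump its entry up through P; the value ejected from row 1 is w(i).

So w = 4 1 5 2 3.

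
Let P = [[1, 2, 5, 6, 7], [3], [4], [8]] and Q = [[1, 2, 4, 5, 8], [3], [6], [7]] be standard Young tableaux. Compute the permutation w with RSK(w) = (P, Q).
Reverse the RSK construction: for i from n down to 1, find the cell of Q containing i, remove the entry at that cell from P, and reverse-bump it up through P; the value ejected from row 1 is w(i).

Step i=8: Q has 8 at row 1, column 5; remove that cell from P, ejecting 7. So w(8) = 7. P is now [[1, 2, 5, 6], [3], [4], [8]].
Step i=7: Q has 7 at row 4, column 1; remove 8 from row 4 of P and reverse-bump: 8 enters row 3 and ejects 4; 4 enters row 2 and ejects 3; 3 enters row 1 and ejects 2. So w(7) = 2. P is now [[1, 3, 5, 6], [4], [8]].
Step i=6: Q has 6 at row 3, column 1; remove 8 from row 3 of P and reverse-bump: 8 enters row 2 and ejects 4; 4 enters row 1 and ejects 3. So w(6) = 3. P is now [[1, 4, 5, 6], [8]].
Step i=5: Q has 5 at row 1, column 4; remove that cell from P, ejecting 6. So w(5) = 6. P is now [[1, 4, 5], [8]].
Step i=4: Q has 4 at row 1, column 3; remove that cell from P, ejecting 5. So w(4) = 5. P is now [[1, 4], [8]].
Step i=3: Q has 3 at row 2, column 1; remove 8 from row 2 of P and reverse-bump: 8 enters row 1 and ejects 4. So w(3) = 4. P is now [[1, 8]].
Step i=2: Q has 2 at row 1, column 2; remove that cell from P, ejecting 8. So w(2) = 8. P is now [[1]].
Step i=1: Q has 1 at row 1, column 1; remove that cell from P, ejecting 1. So w(1) = 1. P is now [].

So w = 1 8 4 5 6 3 2 7.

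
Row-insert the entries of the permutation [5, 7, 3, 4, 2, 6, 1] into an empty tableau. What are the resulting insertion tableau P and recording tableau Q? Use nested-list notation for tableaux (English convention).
Insert each entry of the permutation into P by Schensted row insertion, recording in Q the position of each new cell.

Insert 5: appended to row 1. P = [[5]].
Insert 7: appended to row 1. P = [[5, 7]].
Insert 3: 3 bumps 5 from row 1; 5 starts row 2. P = [[3, 7], [5]].
Insert 4: 4 bumps 7 from row 1; 7 appends to row 2. P = [[3, 4], [5, 7]].
Insert 2: 2 bumps 3 from row 1; 3 bumps 5 from row 2; 5 starts row 3. P = [[2, 4], [3, 7], [5]].
Insert 6: appended to row 1. P = [[2, 4, 6], [3, 7], [5]].
Insert 1: 1 bumps 2 from row 1; 2 bumps 3 from row 2; 3 bumps 5 from row 3; 5 starts row 4. P = [[1, 4, 6], [2, 7], [3], [5]].

So P = [[1, 4, 6], [2, 7], [3], [5]], Q = [[1, 2, 6], [3, 4], [5], [7]].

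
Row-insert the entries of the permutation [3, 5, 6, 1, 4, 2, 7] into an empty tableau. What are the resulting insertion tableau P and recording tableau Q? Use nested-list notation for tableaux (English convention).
Insert each entry of the permutation into P by Schensted row insertion, recording in Q the position of each new cell.

Insert 3: appended to row 1. P = [[3]], Q = [[1]].
Insert 5: appended to row 1. P = [[3, 5]], Q = [[1, 2]].
Insert 6: appended to row 1. P = [[3, 5, 6]], Q = [[1, 2, 3]].
Insert 1: 1 bumps 3 from row 1; 3 starts row 2. P = [[1, 5, 6], [3]], Q = [[1, 2, 3], [4]].
Insert 4: 4 bumps 5 from row 1; 5 appends to row 2. P = [[1, 4, 6], [3, 5]], Q = [[1, 2, 3], [4, 5]].
Insert 2: 2 bumps 4 from row 1; 4 bumps 5 from row 2; 5 starts row 3. P = [[1, 2, 6], [3, 4], [5]], Q = [[1, 2, 3], [4, 5], [6]].
Insert 7: appended to row 1. P = [[1, 2, 6, 7], [3, 4], [5]], Q = [[1, 2, 3, 7], [4, 5], [6]].

So P = [[1, 2, 6, 7], [3, 4], [5]], Q = [[1, 2, 3, 7], [4, 5], [6]].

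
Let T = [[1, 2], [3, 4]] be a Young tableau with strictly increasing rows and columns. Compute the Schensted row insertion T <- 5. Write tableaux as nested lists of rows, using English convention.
5 is larger than every entry of row 1, so it is appended to row 1. The new tableau is [[1, 2, 5], [3, 4]].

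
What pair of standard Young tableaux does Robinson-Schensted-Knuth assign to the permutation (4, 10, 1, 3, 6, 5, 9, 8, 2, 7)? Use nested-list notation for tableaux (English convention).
P = [[1, 2, 5, 7], [3, 6, 8], [4, 9], [10]], Q = [[1, 2, 5, 7], [3, 4, 8], [6, 10], [9]]

Insert each entry of the permutation into P by Schensted row insertion, recording in Q the position of each new cell.

Insert 4: appended to row 1. P = [[4]].
Insert 10: appended to row 1. P = [[4, 10]].
Insert 1: 1 bumps 4 from row 1; 4 starts row 2. P = [[1, 10], [4]].
Insert 3: 3 bumps 10 from row 1; 10 appends to row 2. P = [[1, 3], [4, 10]].
Insert 6: appended to row 1. P = [[1, 3, 6], [4, 10]].
Insert 5: 5 bumps 6 from row 1; 6 bumps 10 from row 2; 10 starts row 3. P = [[1, 3, 5], [4, 6], [10]].
Insert 9: appended to row 1. P = [[1, 3, 5, 9], [4, 6], [10]].
Insert 8: 8 bumps 9 from row 1; 9 appends to row 2. P = [[1, 3, 5, 8], [4, 6, 9], [10]].
Insert 2: 2 bumps 3 from row 1; 3 bumps 4 from row 2; 4 bumps 10 from row 3; 10 starts row 4. P = [[1, 2, 5, 8], [3, 6, 9], [4], [10]].
Insert 7: 7 bumps 8 from row 1; 8 bumps 9 from row 2; 9 appends to row 3. P = [[1, 2, 5, 7], [3, 6, 8], [4, 9], [10]].

So P = [[1, 2, 5, 7], [3, 6, 8], [4, 9], [10]], Q = [[1, 2, 5, 7], [3, 4, 8], [6, 10], [9]].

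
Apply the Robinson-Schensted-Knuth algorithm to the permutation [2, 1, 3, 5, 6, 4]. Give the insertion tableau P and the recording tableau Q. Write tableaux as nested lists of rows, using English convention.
P = [[1, 3, 4, 6], [2, 5]], Q = [[1, 3, 4, 5], [2, 6]]

Insert each entry of the permutation into P by Schensted row insertion, recording in Q the position of each new cell.

Insert 2: appended to row 1. P = [[2]], Q = [[1]].
Insert 1: 1 bumps 2 from row 1; 2 starts row 2. P = [[1], [2]], Q = [[1], [2]].
Insert 3: appended to row 1. P = [[1, 3], [2]], Q = [[1, 3], [2]].
Insert 5: appended to row 1. P = [[1, 3, 5], [2]], Q = [[1, 3, 4], [2]].
Insert 6: appended to row 1. P = [[1, 3, 5, 6], [2]], Q = [[1, 3, 4, 5], [2]].
Insert 4: 4 bumps 5 from row 1; 5 appends to row 2. P = [[1, 3, 4, 6], [2, 5]], Q = [[1, 3, 4, 5], [2, 6]].

So P = [[1, 3, 4, 6], [2, 5]], Q = [[1, 3, 4, 5], [2, 6]].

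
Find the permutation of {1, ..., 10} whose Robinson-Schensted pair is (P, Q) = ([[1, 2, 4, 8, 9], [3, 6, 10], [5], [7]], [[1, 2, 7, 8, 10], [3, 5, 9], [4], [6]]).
Reverse the RSK construction: for i from n down to 1, find the cell of Q containing i, remove the entry at that cell from P, and reverse-bump it up through P; the value ejected from row 1 is w(i).

Step i=10: Q has 10 at row 1, column 5; remove that cell from P, ejecting 9. So w(10) = 9. P is now [[1, 2, 4, 8], [3, 6, 10], [5], [7]].
Step i=9: Q has 9 at row 2, column 3; remove 10 from row 2 of P and reverse-bump: 10 enters row 1 and ejects 8. So w(9) = 8. P is now [[1, 2, 4, 10], [3, 6], [5], [7]].
Step i=8: Q has 8 at row 1, column 4; remove that cell from P, ejecting 10. So w(8) = 10. P is now [[1, 2, 4], [3, 6], [5], [7]].
Step i=7: Q has 7 at row 1, column 3; remove that cell from P, ejecting 4. So w(7) = 4. P is now [[1, 2], [3, 6], [5], [7]].
Step i=6: Q has 6 at row 4, column 1; remove 7 from row 4 of P and reverse-bump: 7 enters row 3 and ejects 5; 5 enters row 2 and ejects 3; 3 enters row 1 and ejects 2. So w(6) = 2. P is now [[1, 3], [5, 6], [7]].
Step i=5: Q has 5 at row 2, column 2; remove 6 from row 2 of P and reverse-bump: 6 enters row 1 and ejects 3. So w(5) = 3. P is now [[1, 6], [5], [7]].
Step i=4: Q has 4 at row 3, column 1; remove 7 from row 3 of P and reverse-bump: 7 enters row 2 and ejects 5; 5 enters row 1 and ejects 1. So w(4) = 1. P is now [[5, 6], [7]].
Step i=3: Q has 3 at row 2, column 1; remove 7 from row 2 of P and reverse-bump: 7 enters row 1 and ejects 6. So w(3) = 6. P is now [[5, 7]].
Step i=2: Q has 2 at row 1, column 2; remove that cell from P, ejecting 7. So w(2) = 7. P is now [[5]].
Step i=1: Q has 1 at row 1, column 1; remove that cell from P, ejecting 5. So w(1) = 5. P is now [].

So w = 5 7 6 1 3 2 4 10 8 9.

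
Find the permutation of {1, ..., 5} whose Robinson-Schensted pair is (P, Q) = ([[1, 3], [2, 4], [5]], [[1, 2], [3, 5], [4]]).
Reverse the RSK construction: for i from n down to 1, find the cell of Q containing i, remove the entry at that cell from P, and reverse-bump it up through P; the value ejected from row 1 is w(i).

Step i=5: Q has 5 at row 2, column 2; remove 4 from row 2 of P and reverse-bump: 4 enters row 1 and ejects 3. So w(5) = 3. P is now [[1, 4], [2], [5]].
Step i=4: Q has 4 at row 3, column 1; remove 5 from row 3 of P and reverse-bump: 5 enters row 2 and ejects 2; 2 enters row 1 and ejects 1. So w(4) = 1. P is now [[2, 4], [5]].
Step i=3: Q has 3 at row 2, column 1; remove 5 from row 2 of P and reverse-bump: 5 enters row 1 and ejects 4. So w(3) = 4. P is now [[2, 5]].
Step i=2: Q has 2 at row 1, column 2; remove that cell from P, ejecting 5. So w(2) = 5. P is now [[2]].
Step i=1: Q has 1 at row 1, column 1; remove that cell from P, ejecting 2. So w(1) = 2. P is now [].

So w = 2 5 4 1 3.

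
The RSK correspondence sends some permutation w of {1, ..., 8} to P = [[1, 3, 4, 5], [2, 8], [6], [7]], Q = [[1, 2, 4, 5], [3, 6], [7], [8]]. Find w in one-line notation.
Reverse RSK: for i = n, n-1, ..., 1, locate i in Q, remove the corresponding corner cell from P, and reverse-bump its entry up through P; the value ejected from row 1 is w(i).

So w = 2 7 3 4 8 6 5 1.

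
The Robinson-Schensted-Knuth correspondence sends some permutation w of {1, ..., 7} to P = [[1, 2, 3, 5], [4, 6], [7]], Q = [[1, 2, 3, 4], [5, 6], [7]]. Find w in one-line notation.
1 2 4 7 3 6 5

Reverse the RSK construction: for i from n down to 1, find the cell of Q containing i, remove the entry at that cell from P, and reverse-bump it up through P; the value ejected from row 1 is w(i).

Step i=7: Q has 7 at row 3, column 1; remove 7 from row 3 of P and reverse-bump: 7 enters row 2 and ejects 6; 6 enters row 1 and ejects 5. So w(7) = 5. P is now [[1, 2, 3, 6], [4, 7]].
Step i=6: Q has 6 at row 2, column 2; remove 7 from row 2 of P and reverse-bump: 7 enters row 1 and ejects 6. So w(6) = 6. P is now [[1, 2, 3, 7], [4]].
Step i=5: Q has 5 at row 2, column 1; remove 4 from row 2 of P and reverse-bump: 4 enters row 1 and ejects 3. So w(5) = 3. P is now [[1, 2, 4, 7]].
Step i=4: Q has 4 at row 1, column 4; remove that cell from P, ejecting 7. So w(4) = 7. P is now [[1, 2, 4]].
Step i=3: Q has 3 at row 1, column 3; remove that cell from P, ejecting 4. So w(3) = 4. P is now [[1, 2]].
Step i=2: Q has 2 at row 1, column 2; remove that cell from P, ejecting 2. So w(2) = 2. P is now [[1]].
Step i=1: Q has 1 at row 1, column 1; remove that cell from P, ejecting 1. So w(1) = 1. P is now [].

So w = 1 2 4 7 3 6 5.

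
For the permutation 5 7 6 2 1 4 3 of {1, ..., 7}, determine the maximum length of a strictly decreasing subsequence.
4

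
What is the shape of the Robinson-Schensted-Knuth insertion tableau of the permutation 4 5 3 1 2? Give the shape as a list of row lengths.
[2, 2, 1]

Row-insert each entry into an empty tableau.

After inserting 4: P = [[4]].
After inserting 5: P = [[4, 5]].
After inserting 3: P = [[3, 5], [4]].
After inserting 1: P = [[1, 5], [3], [4]].
After inserting 2: P = [[1, 2], [3, 5], [4]].

The final insertion tableau P = [[1, 2], [3, 5], [4]] has shape [2, 2, 1].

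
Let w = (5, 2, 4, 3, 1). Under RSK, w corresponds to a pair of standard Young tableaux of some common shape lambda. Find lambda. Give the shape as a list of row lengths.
Row-insert each entry into an empty tableau.

After inserting 5: P = [[5]].
After inserting 2: P = [[2], [5]].
After inserting 4: P = [[2, 4], [5]].
After inserting 3: P = [[2, 3], [4], [5]].
After inserting 1: P = [[1, 3], [2], [4], [5]].

The final insertion tableau P = [[1, 3], [2], [4], [5]] has shape [2, 1, 1, 1].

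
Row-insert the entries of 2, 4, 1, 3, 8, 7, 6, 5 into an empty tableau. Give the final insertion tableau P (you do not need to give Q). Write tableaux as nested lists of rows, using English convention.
Insert 2: appended to row 1. P = [[2]].
Insert 4: appended to row 1. P = [[2, 4]].
Insert 1: 1 bumps 2 from row 1; 2 starts row 2. P = [[1, 4], [2]].
Insert 3: 3 bumps 4 from row 1; 4 appends to row 2. P = [[1, 3], [2, 4]].
Insert 8: appended to row 1. P = [[1, 3, 8], [2, 4]].
Insert 7: 7 bumps 8 from row 1; 8 appends to row 2. P = [[1, 3, 7], [2, 4, 8]].
Insert 6: 6 bumps 7 from row 1; 7 bumps 8 from row 2; 8 starts row 3. P = [[1, 3, 6], [2, 4, 7], [8]].
Insert 5: 5 bumps 6 from row 1; 6 bumps 7 from row 2; 7 bumps 8 from row 3; 8 starts row 4. P = [[1, 3, 5], [2, 4, 6], [7], [8]].

So P = [[1, 3, 5], [2, 4, 6], [7], [8]].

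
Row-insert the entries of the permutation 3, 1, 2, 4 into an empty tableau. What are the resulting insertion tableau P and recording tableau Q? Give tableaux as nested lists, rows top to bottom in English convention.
Insert each entry of the permutation into P by Schensted row insertion, recording in Q the position of each new cell.

Insert 3: appended to row 1. P = [[3]].
Insert 1: 1 bumps 3 from row 1; 3 starts row 2. P = [[1], [3]].
Insert 2: appended to row 1. P = [[1, 2], [3]].
Insert 4: appended to row 1. P = [[1, 2, 4], [3]].

So P = [[1, 2, 4], [3]], Q = [[1, 3, 4], [2]].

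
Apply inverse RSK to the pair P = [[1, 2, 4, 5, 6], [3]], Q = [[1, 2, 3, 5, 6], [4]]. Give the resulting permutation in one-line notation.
1 3 4 2 5 6

Reverse the RSK construction: for i from n down to 1, find the cell of Q containing i, remove the entry at that cell from P, and reverse-bump it up through P; the value ejected from row 1 is w(i).

Step i=6: Q has 6 at row 1, column 5; remove that cell from P, ejecting 6. So w(6) = 6. P is now [[1, 2, 4, 5], [3]].
Step i=5: Q has 5 at row 1, column 4; remove that cell from P, ejecting 5. So w(5) = 5. P is now [[1, 2, 4], [3]].
Step i=4: Q has 4 at row 2, column 1; remove 3 from row 2 of P and reverse-bump: 3 enters row 1 and ejects 2. So w(4) = 2. P is now [[1, 3, 4]].
Step i=3: Q has 3 at row 1, column 3; remove that cell from P, ejecting 4. So w(3) = 4. P is now [[1, 3]].
Step i=2: Q has 2 at row 1, column 2; remove that cell from P, ejecting 3. So w(2) = 3. P is now [[1]].
Step i=1: Q has 1 at row 1, column 1; remove that cell from P, ejecting 1. So w(1) = 1. P is now [].

So w = 1 3 4 2 5 6.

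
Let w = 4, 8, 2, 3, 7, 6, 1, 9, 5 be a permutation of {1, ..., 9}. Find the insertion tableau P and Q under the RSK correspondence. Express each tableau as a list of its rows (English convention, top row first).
Insert each entry of the permutation into P by Schensted row insertion, recording in Q the position of each new cell.

Insert 4: appended to row 1. P = [[4]].
Insert 8: appended to row 1. P = [[4, 8]].
Insert 2: 2 bumps 4 from row 1; 4 starts row 2. P = [[2, 8], [4]].
Insert 3: 3 bumps 8 from row 1; 8 appends to row 2. P = [[2, 3], [4, 8]].
Insert 7: appended to row 1. P = [[2, 3, 7], [4, 8]].
Insert 6: 6 bumps 7 from row 1; 7 bumps 8 from row 2; 8 starts row 3. P = [[2, 3, 6], [4, 7], [8]].
Insert 1: 1 bumps 2 from row 1; 2 bumps 4 from row 2; 4 bumps 8 from row 3; 8 starts row 4. P = [[1, 3, 6], [2, 7], [4], [8]].
Insert 9: appended to row 1. P = [[1, 3, 6, 9], [2, 7], [4], [8]].
Insert 5: 5 bumps 6 from row 1; 6 bumps 7 from row 2; 7 appends to row 3. P = [[1, 3, 5, 9], [2, 6], [4, 7], [8]].

So P = [[1, 3, 5, 9], [2, 6], [4, 7], [8]], Q = [[1, 2, 5, 8], [3, 4], [6, 9], [7]].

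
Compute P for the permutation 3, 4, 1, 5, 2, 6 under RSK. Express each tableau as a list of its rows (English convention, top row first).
P = [[1, 2, 5, 6], [3, 4]]

After inserting 3: P = [[3]].
After inserting 4: P = [[3, 4]].
After inserting 1: P = [[1, 4], [3]].
After inserting 5: P = [[1, 4, 5], [3]].
After inserting 2: P = [[1, 2, 5], [3, 4]].
After inserting 6: P = [[1, 2, 5, 6], [3, 4]].

So P = [[1, 2, 5, 6], [3, 4]].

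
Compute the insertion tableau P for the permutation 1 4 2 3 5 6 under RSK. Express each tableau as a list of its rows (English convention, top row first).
P = [[1, 2, 3, 5, 6], [4]]

Insert 1: appended to row 1. P = [[1]].
Insert 4: appended to row 1. P = [[1, 4]].
Insert 2: 2 bumps 4 from row 1; 4 starts row 2. P = [[1, 2], [4]].
Insert 3: appended to row 1. P = [[1, 2, 3], [4]].
Insert 5: appended to row 1. P = [[1, 2, 3, 5], [4]].
Insert 6: appended to row 1. P = [[1, 2, 3, 5, 6], [4]].

So P = [[1, 2, 3, 5, 6], [4]].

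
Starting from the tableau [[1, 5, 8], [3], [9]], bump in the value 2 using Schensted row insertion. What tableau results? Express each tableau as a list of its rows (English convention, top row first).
[[1, 2, 8], [3, 5], [9]]

In row 1, 2 replaces 5 (the leftmost entry greater than 2); 5 is bumped to row 2. 5 is appended to row 2. The new tableau is [[1, 2, 8], [3, 5], [9]].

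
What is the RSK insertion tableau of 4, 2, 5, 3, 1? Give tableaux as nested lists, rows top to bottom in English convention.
P = [[1, 3], [2, 5], [4]]

Insert 4: appended to row 1. P = [[4]].
Insert 2: 2 bumps 4 from row 1; 4 starts row 2. P = [[2], [4]].
Insert 5: appended to row 1. P = [[2, 5], [4]].
Insert 3: 3 bumps 5 from row 1; 5 appends to row 2. P = [[2, 3], [4, 5]].
Insert 1: 1 bumps 2 from row 1; 2 bumps 4 from row 2; 4 starts row 3. P = [[1, 3], [2, 5], [4]].

So P = [[1, 3], [2, 5], [4]].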